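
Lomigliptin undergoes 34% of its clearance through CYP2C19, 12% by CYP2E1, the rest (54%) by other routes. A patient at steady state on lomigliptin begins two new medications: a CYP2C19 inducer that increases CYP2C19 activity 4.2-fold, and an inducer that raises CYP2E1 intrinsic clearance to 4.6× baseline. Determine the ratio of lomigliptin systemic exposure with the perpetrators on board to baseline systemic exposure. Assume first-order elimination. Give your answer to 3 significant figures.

0.397

The CYP2C19 pathway (34% of clearance) is boosted to 4.2× activity: 0.34 × 4.2 = 1.428.
The CYP2E1 pathway (12% of clearance) increases to 4.6× activity: 0.12 × 4.6 = 0.552.
Non-CYP routes (54%) are unchanged.
New clearance relative to baseline: 1.428 + 0.552 + 0.54 = 2.52.
Because systemic exposure varies inversely with clearance, the combined effect is 1 / 2.52 = 0.397.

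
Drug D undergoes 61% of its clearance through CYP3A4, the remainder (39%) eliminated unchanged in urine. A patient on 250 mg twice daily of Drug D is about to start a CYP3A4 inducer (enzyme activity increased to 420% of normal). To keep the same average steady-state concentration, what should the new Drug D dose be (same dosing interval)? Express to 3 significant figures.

The CYP3A4 pathway (61% of clearance) increases to 4.2× activity: 0.61 × 4.2 = 2.562.
The remaining 39% of clearance is unaffected.
CL_new/CL_old = 2.562 + 0.39 = 2.952.
To maintain the same steady-state level, dose must scale with clearance: new dose = 250 × 2.952 = 738 mg.

738 mg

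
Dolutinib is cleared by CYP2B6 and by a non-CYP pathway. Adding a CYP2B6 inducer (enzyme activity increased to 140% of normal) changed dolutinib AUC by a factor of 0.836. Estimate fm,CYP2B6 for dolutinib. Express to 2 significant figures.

Write x for the fraction cleared via CYP2B6. The observed AUC change means clearance rose to 1/0.836 = 1.196 of baseline.
Only the CYP2B6 route changed, so 1.196 = x·1.4 + (1 − x), giving x = 0.49.

0.49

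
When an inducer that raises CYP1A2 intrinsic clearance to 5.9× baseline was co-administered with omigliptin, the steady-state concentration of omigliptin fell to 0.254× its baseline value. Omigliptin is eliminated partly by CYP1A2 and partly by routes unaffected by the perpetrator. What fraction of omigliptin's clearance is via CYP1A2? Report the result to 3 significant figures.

0.599

Call the CYP1A2 fraction fm. After the interaction, CL_new/CL_old = fm × 5.9 + (1 − fm).
Steady-state concentration ratio = 1 / (new CL fraction), so new CL fraction = 1 / 0.254 = 3.937.
fm × 5.9 + 1 − fm = 3.937  ⇒  fm × (5.9 − 1) = 2.937  ⇒  fm = 0.599.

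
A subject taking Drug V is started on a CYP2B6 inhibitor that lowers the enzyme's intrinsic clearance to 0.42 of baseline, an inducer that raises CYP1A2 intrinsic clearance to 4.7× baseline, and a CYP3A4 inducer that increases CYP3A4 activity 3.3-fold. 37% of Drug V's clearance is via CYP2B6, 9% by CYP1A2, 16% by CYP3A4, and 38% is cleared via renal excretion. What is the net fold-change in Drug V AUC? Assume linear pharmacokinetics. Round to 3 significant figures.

CYP2B6: 0.37 × 0.42 = 0.1554
CYP1A2: 0.09 × 4.7 = 0.423
CYP3A4: 0.16 × 3.3 = 0.528
Other: 0.38 (unchanged)
Relative clearance = 0.1554 + 0.423 + 0.528 + 0.38 = 1.4864.
Net AUC ratio = 1 / 1.4864 = 0.673.

0.673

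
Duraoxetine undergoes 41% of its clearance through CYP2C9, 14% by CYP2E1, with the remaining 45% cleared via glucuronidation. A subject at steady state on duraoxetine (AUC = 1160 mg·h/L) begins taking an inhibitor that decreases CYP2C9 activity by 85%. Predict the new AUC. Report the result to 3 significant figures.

The CYP2C9 pathway (41% of clearance) falls to 0.15× activity: 0.41 × 0.15 = 0.0615.
CYP2E1 (14%) and the residual 45% are unaffected.
CL_new/CL_old = 0.0615 + 0.14 + 0.45 = 0.6515.
AUC ∝ 1/CL, so new value = 1160 / 0.6515 = 1.78 × 10³ mg·h/L.

1.78 × 10³ mg·h/L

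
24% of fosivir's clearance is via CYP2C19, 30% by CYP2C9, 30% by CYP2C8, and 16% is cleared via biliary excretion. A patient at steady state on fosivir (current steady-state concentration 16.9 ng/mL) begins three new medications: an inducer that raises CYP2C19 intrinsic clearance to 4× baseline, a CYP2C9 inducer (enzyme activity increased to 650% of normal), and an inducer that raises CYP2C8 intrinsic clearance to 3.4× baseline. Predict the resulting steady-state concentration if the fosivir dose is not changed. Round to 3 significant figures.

The CYP2C19 pathway (24% of clearance) rises to 4× activity: 0.24 × 4 = 0.96.
The CYP2C9 pathway (30% of clearance) increases to 6.5× activity: 0.3 × 6.5 = 1.95.
The CYP2C8 pathway (30% of clearance) increases to 3.4× activity: 0.3 × 3.4 = 1.02.
The remaining 16% of clearance is unaffected.
CL_new/CL_old = 0.96 + 1.95 + 1.02 + 0.16 = 4.09.
Dividing the baseline by the relative clearance: 16.9 / 4.09 = 4.13 ng/mL.

4.13 ng/mL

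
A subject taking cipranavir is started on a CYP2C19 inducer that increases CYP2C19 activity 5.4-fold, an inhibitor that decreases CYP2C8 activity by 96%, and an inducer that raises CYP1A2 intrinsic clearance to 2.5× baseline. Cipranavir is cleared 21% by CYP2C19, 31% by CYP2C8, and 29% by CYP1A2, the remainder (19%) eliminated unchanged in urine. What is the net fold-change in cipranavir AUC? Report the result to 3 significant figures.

0.485

The CYP2C19 pathway (21% of clearance) is boosted to 5.4× activity: 0.21 × 5.4 = 1.134.
The CYP2C8 pathway (31% of clearance) is reduced to 0.04× activity: 0.31 × 0.04 = 0.0124.
The CYP1A2 pathway (29% of clearance) rises to 2.5× activity: 0.29 × 2.5 = 0.725.
The remaining 19% of clearance is unaffected.
CL_new/CL_old = 1.134 + 0.0124 + 0.725 + 0.19 = 2.0614.
Because AUC varies inversely with clearance, the combined effect is 1 / 2.0614 = 0.485.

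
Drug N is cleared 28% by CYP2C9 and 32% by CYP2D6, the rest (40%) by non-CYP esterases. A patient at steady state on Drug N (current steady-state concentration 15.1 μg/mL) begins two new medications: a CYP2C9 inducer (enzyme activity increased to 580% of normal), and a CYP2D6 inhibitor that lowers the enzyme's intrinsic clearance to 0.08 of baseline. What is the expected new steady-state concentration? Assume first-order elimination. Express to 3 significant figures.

The CYP2C9 pathway (28% of clearance) is boosted to 5.8× activity: 0.28 × 5.8 = 1.624.
The CYP2D6 pathway (32% of clearance) drops to 0.08× activity: 0.32 × 0.08 = 0.0256.
The remaining 40% of clearance is unaffected.
Relative clearance = 1.624 + 0.0256 + 0.4 = 2.0496.
Steady-state concentration ∝ 1/CL: new value = 15.1 / 2.0496 = 7.37 μg/mL.

7.37 μg/mL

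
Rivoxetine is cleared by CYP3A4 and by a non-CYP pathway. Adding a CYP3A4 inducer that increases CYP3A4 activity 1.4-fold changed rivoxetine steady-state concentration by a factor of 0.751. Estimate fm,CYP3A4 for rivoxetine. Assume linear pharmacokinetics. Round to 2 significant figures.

Let fm be the CYP3A4 fraction. New clearance relative to baseline = fm × 1.4 + (1 − fm).
Steady-state concentration ratio = 1 / (new CL fraction), so new CL fraction = 1 / 0.751 = 1.332.
fm × 1.4 + 1 − fm = 1.332  ⇒  fm × (1.4 − 1) = 0.3316  ⇒  fm = 0.83.

0.83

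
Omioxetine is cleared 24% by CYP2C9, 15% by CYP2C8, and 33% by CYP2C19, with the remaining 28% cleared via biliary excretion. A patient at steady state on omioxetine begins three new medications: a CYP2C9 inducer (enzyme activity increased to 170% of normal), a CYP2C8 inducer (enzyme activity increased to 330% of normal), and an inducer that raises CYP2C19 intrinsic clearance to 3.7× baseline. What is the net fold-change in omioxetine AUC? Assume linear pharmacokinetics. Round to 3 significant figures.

0.416

CYP2C9: 0.24 × 1.7 = 0.408
CYP2C8: 0.15 × 3.3 = 0.495
CYP2C19: 0.33 × 3.7 = 1.221
Other: 0.28 (unchanged)
New clearance relative to baseline: 0.408 + 0.495 + 1.221 + 0.28 = 2.404.
Because AUC varies inversely with clearance, the combined effect is 1 / 2.404 = 0.416.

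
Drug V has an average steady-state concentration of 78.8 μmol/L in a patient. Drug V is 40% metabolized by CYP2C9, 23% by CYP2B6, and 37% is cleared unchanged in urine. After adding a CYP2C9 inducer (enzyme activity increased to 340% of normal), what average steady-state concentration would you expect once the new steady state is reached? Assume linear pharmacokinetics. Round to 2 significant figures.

40 μmol/L

The CYP2C9 pathway (40% of clearance) increases to 3.4× activity: 0.4 × 3.4 = 1.36.
CYP2B6 (23%) and the residual 37% are unaffected.
New clearance relative to baseline: 1.36 + 0.23 + 0.37 = 1.96.
Average steady-state concentration ∝ 1/CL, so new value = 78.8 / 1.96 = 40 μmol/L.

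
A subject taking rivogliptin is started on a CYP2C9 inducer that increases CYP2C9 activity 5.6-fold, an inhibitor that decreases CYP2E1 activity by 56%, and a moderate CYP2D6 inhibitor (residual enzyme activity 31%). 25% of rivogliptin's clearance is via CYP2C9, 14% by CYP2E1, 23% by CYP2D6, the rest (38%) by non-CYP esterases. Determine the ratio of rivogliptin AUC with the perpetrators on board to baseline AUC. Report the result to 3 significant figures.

0.523

The CYP2C9 pathway (25% of clearance) is boosted to 5.6× activity: 0.25 × 5.6 = 1.4.
The CYP2E1 pathway (14% of clearance) drops to 0.44× activity: 0.14 × 0.44 = 0.0616.
The CYP2D6 pathway (23% of clearance) falls to 0.31× activity: 0.23 × 0.31 = 0.0713.
The remaining 38% of clearance is unaffected.
CL_new/CL_old = 1.4 + 0.0616 + 0.0713 + 0.38 = 1.9129.
Net AUC ratio = 1 / 1.9129 = 0.523.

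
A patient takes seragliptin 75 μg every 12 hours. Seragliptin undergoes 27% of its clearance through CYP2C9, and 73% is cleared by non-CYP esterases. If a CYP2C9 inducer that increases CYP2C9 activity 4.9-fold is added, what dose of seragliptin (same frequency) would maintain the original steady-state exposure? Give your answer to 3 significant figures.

The CYP2C9 pathway (27% of clearance) is boosted to 4.9× activity: 0.27 × 4.9 = 1.323.
Non-CYP routes (73%) are unchanged.
Relative clearance = 1.323 + 0.73 = 2.053.
To maintain the same steady-state level, dose must scale with clearance: new dose = 75 × 2.053 = 154 μg.

154 μg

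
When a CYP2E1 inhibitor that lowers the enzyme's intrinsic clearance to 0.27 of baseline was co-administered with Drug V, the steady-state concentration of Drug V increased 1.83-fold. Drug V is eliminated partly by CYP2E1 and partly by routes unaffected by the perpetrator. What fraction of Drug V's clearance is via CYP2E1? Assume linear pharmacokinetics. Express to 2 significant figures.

0.62

Call the CYP2E1 fraction fm. After the interaction, CL_new/CL_old = fm × 0.27 + (1 − fm).
Steady-state concentration ratio = 1 / (new CL fraction), so new CL fraction = 1 / 1.83 = 0.5464.
fm × 0.27 + 1 − fm = 0.5464  ⇒  fm × (0.27 − 1) = −0.4536  ⇒  fm = 0.62.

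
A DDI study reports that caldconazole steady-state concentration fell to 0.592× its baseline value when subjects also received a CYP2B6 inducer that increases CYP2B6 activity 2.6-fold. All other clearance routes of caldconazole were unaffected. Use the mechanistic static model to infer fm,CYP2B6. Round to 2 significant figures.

CL'/CL = 1 / 0.592 = 1.689
2.6·fm + (1 − fm) = 1.689
fm = (1.689 − 1) / (2.6 − 1) = 0.43

0.43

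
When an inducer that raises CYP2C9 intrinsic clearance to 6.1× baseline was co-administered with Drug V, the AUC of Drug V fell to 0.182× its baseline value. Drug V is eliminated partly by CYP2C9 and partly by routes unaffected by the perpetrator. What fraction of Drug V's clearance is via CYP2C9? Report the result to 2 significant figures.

0.88

Write x for the fraction cleared via CYP2C9. The observed AUC change means clearance rose to 1/0.182 = 5.495 of baseline.
Setting x·6.1 + (1 − x) = 5.495 and solving: x = (5.495 − 1)/(6.1 − 1) = 0.88.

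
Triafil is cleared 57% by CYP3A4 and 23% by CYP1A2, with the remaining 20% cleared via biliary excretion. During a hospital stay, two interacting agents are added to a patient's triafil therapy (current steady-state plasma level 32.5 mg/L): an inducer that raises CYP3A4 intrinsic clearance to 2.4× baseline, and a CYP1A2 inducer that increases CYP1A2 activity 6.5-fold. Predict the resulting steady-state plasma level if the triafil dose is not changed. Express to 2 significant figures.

11 mg/L

The CYP3A4 pathway (57% of clearance) is boosted to 2.4× activity: 0.57 × 2.4 = 1.368.
The CYP1A2 pathway (23% of clearance) increases to 6.5× activity: 0.23 × 6.5 = 1.495.
The remaining 20% of clearance is unaffected.
CL_new/CL_old = 1.368 + 1.495 + 0.2 = 3.063.
Dividing the baseline by the relative clearance: 32.5 / 3.063 = 11 mg/L.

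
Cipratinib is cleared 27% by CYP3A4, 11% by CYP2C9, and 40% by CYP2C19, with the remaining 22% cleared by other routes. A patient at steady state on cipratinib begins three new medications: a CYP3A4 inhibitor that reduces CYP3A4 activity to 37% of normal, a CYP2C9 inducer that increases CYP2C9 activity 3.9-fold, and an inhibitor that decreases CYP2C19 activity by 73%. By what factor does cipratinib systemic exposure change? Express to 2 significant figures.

The CYP3A4 pathway (27% of clearance) falls to 0.37× activity: 0.27 × 0.37 = 0.0999.
The CYP2C9 pathway (11% of clearance) is boosted to 3.9× activity: 0.11 × 3.9 = 0.429.
The CYP2C19 pathway (40% of clearance) drops to 0.27× activity: 0.4 × 0.27 = 0.108.
The remaining 22% of clearance is unaffected.
CL_new/CL_old = 0.0999 + 0.429 + 0.108 + 0.22 = 0.8569.
Net systemic exposure ratio = 1 / 0.8569 = 1.2.

1.2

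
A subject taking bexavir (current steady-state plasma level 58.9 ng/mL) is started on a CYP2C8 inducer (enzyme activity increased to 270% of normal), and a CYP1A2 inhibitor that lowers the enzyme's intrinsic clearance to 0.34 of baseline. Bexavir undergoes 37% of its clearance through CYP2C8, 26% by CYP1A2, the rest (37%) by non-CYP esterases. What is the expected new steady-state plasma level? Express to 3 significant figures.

40.4 ng/mL

CYP2C8: 0.37 × 2.7 = 0.999
CYP1A2: 0.26 × 0.34 = 0.0884
Other: 0.37 (unchanged)
New clearance relative to baseline: 0.999 + 0.0884 + 0.37 = 1.4574.
Dividing the baseline by the relative clearance: 58.9 / 1.4574 = 40.4 ng/mL.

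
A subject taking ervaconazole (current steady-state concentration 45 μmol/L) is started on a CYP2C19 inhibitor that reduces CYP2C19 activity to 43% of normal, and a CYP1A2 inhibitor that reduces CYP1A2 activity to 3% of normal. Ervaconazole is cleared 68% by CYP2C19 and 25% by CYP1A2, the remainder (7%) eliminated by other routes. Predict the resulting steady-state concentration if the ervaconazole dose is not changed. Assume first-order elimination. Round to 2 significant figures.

1.2 × 10² μmol/L

The CYP2C19 pathway (68% of clearance) is reduced to 0.43× activity: 0.68 × 0.43 = 0.2924.
The CYP1A2 pathway (25% of clearance) drops to 0.03× activity: 0.25 × 0.03 = 0.0075.
The remaining 7% of clearance is unaffected.
New clearance relative to baseline: 0.2924 + 0.0075 + 0.07 = 0.3699.
Dividing the baseline by the relative clearance: 45 / 0.3699 = 1.2 × 10² μmol/L.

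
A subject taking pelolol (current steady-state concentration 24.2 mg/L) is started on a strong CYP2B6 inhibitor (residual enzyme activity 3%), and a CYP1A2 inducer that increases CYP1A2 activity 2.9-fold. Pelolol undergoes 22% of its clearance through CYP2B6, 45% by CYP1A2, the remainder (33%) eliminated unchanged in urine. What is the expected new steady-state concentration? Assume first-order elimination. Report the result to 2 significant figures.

The CYP2B6 pathway (22% of clearance) falls to 0.03× activity: 0.22 × 0.03 = 0.0066.
The CYP1A2 pathway (45% of clearance) increases to 2.9× activity: 0.45 × 2.9 = 1.305.
The remaining 33% of clearance is unaffected.
Relative clearance = 0.0066 + 1.305 + 0.33 = 1.6416.
New steady-state concentration = 24.2 / 1.6416 = 15 mg/L (concentration scales inversely with clearance).

15 mg/L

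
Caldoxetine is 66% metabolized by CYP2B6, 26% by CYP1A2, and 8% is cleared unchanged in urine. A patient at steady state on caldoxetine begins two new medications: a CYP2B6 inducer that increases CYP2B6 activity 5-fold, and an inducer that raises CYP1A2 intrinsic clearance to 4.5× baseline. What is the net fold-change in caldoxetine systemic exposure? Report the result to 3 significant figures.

0.220

The CYP2B6 pathway (66% of clearance) increases to 5× activity: 0.66 × 5 = 3.3.
The CYP1A2 pathway (26% of clearance) increases to 4.5× activity: 0.26 × 4.5 = 1.17.
Non-CYP routes (8%) are unchanged.
New clearance relative to baseline: 3.3 + 1.17 + 0.08 = 4.55.
Systemic exposure ∝ 1/CL: fold-change = 1 / 4.55 = 0.220.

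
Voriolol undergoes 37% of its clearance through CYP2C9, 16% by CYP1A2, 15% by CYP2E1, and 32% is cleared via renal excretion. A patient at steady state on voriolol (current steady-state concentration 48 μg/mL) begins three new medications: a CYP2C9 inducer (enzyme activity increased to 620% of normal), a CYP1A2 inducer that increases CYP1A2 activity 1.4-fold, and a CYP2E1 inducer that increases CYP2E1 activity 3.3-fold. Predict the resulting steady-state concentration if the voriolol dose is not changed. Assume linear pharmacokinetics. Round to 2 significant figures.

The CYP2C9 pathway (37% of clearance) is boosted to 6.2× activity: 0.37 × 6.2 = 2.294.
The CYP1A2 pathway (16% of clearance) increases to 1.4× activity: 0.16 × 1.4 = 0.224.
The CYP2E1 pathway (15% of clearance) is boosted to 3.3× activity: 0.15 × 3.3 = 0.495.
Non-CYP routes (32%) are unchanged.
CL_new/CL_old = 2.294 + 0.224 + 0.495 + 0.32 = 3.333.
New steady-state concentration = 48 / 3.333 = 14 μg/mL (concentration scales inversely with clearance).

14 μg/mL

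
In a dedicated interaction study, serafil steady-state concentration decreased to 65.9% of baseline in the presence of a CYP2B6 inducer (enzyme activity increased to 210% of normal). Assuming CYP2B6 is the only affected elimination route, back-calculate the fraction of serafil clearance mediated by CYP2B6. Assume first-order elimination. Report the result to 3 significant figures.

Write x for the fraction cleared via CYP2B6. The observed steady-state concentration change means clearance rose to 1/0.659 = 1.517 of baseline.
Only the CYP2B6 route changed, so 1.517 = x·2.1 + (1 − x), giving x = 0.470.

0.470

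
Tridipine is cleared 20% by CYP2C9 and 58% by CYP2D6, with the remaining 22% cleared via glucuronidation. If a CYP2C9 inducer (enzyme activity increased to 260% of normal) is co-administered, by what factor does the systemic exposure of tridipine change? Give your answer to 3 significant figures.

CYP2C9: 0.2 × 2.6 = 0.52
CYP2D6: 0.58 (unchanged)
Other: 0.22 (unchanged)
CL_new/CL_old = 0.52 + 0.58 + 0.22 = 1.32.
Systemic exposure is inversely proportional to clearance, so the fold-change is 1 / 1.32 = 0.758.

0.758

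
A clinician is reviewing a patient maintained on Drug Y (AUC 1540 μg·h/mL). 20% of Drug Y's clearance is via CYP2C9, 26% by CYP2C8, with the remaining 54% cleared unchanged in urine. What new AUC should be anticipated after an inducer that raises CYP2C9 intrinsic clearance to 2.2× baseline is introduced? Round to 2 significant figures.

1.2 × 10³ μg·h/mL

The CYP2C9 pathway (20% of clearance) increases to 2.2× activity: 0.2 × 2.2 = 0.44.
CYP2C8 (26%) and the residual 54% are unaffected.
New clearance relative to baseline: 0.44 + 0.26 + 0.54 = 1.24.
New AUC = baseline ÷ relative clearance = 1540 / 1.24 = 1.2 × 10³ μg·h/mL.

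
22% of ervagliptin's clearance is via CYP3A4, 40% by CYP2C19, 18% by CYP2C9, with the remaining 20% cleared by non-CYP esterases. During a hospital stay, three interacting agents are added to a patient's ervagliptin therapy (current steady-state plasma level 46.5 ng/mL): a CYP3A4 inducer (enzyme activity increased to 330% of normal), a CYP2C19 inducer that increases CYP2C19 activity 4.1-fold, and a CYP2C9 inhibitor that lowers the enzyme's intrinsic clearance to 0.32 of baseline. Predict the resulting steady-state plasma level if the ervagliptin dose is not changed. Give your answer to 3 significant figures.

17.7 ng/mL

CYP3A4: 0.22 × 3.3 = 0.726
CYP2C19: 0.4 × 4.1 = 1.64
CYP2C9: 0.18 × 0.32 = 0.0576
Other: 0.2 (unchanged)
Relative clearance = 0.726 + 1.64 + 0.0576 + 0.2 = 2.6236.
New steady-state plasma level = 46.5 / 2.6236 = 17.7 ng/mL (concentration scales inversely with clearance).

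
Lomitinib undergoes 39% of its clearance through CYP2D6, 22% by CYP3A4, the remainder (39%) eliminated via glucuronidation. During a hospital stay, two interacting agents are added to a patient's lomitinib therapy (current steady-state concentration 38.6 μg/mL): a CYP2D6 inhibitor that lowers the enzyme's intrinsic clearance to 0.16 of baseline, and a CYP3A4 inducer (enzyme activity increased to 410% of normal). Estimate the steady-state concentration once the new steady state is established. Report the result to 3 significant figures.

The CYP2D6 pathway (39% of clearance) falls to 0.16× activity: 0.39 × 0.16 = 0.0624.
The CYP3A4 pathway (22% of clearance) is boosted to 4.1× activity: 0.22 × 4.1 = 0.902.
Non-CYP routes (39%) are unchanged.
Relative clearance = 0.0624 + 0.902 + 0.39 = 1.3544.
Steady-state concentration ∝ 1/CL: new value = 38.6 / 1.3544 = 28.5 μg/mL.

28.5 μg/mL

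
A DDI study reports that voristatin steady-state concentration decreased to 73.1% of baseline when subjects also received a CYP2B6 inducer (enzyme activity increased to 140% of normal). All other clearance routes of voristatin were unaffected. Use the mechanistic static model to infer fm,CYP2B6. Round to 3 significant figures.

0.920

Let fm be the CYP2B6 fraction. New clearance relative to baseline = fm × 1.4 + (1 − fm).
Steady-state concentration ratio = 1 / (new CL fraction), so new CL fraction = 1 / 0.731 = 1.368.
fm × 1.4 + 1 − fm = 1.368  ⇒  fm × (1.4 − 1) = 0.368  ⇒  fm = 0.920.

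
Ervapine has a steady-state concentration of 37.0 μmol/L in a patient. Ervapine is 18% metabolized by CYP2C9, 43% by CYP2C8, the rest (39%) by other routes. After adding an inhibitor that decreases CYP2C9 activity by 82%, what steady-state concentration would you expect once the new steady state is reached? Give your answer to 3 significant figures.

43.4 μmol/L

The CYP2C9 pathway (18% of clearance) is reduced to 0.18× activity: 0.18 × 0.18 = 0.0324.
CYP2C8 (43%) and the residual 39% are unaffected.
New clearance relative to baseline: 0.0324 + 0.43 + 0.39 = 0.8524.
Steady-state concentration ∝ 1/CL, so new value = 37.0 / 0.8524 = 43.4 μmol/L.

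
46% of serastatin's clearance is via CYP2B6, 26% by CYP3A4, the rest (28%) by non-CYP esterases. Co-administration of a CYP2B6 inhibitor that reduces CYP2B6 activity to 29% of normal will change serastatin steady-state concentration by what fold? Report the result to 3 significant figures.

1.49

The CYP2B6 pathway (46% of clearance) falls to 0.29× activity: 0.46 × 0.29 = 0.1334.
CYP3A4 (26%) and the residual 28% are unaffected.
Relative clearance = 0.1334 + 0.26 + 0.28 = 0.6734.
Steady-state concentration ratio = CL_old/CL_new = 1 / 0.6734 = 1.49.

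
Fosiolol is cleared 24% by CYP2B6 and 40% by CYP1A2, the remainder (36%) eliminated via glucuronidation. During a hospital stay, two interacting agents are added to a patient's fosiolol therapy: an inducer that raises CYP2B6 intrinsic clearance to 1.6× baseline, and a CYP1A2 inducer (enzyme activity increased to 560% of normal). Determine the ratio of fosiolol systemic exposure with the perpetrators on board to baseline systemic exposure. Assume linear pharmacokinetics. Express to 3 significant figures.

0.335

CYP2B6: 0.24 × 1.6 = 0.384
CYP1A2: 0.4 × 5.6 = 2.24
Other: 0.36 (unchanged)
CL_new/CL_old = 0.384 + 2.24 + 0.36 = 2.984.
Systemic exposure ∝ 1/CL: fold-change = 1 / 2.984 = 0.335.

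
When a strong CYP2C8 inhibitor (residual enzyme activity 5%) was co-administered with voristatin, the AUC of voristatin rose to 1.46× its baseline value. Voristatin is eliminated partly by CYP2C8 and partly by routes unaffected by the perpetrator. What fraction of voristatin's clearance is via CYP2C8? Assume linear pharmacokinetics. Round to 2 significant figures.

0.33

CL'/CL = 1 / 1.46 = 0.6849
0.05·fm + (1 − fm) = 0.6849
fm = (0.6849 − 1) / (0.05 − 1) = 0.33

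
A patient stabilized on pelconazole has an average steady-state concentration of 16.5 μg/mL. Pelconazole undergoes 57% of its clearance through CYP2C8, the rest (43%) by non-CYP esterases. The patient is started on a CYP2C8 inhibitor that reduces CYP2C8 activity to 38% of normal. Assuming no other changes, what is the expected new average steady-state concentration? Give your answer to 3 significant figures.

CYP2C8: 0.57 × 0.38 = 0.2166
Other: 0.43 (unchanged)
CL_new/CL_old = 0.2166 + 0.43 = 0.6466.
With dosing unchanged, average steady-state concentration scales as 1/CL: 16.5 / 0.6466 = 25.5 μg/mL.

25.5 μg/mL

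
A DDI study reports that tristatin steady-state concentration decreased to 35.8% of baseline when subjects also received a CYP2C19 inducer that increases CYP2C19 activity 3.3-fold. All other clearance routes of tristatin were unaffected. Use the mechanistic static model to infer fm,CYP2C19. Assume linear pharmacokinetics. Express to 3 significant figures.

0.780

Let fm be the CYP2C19 fraction. New clearance relative to baseline = fm × 3.3 + (1 − fm).
Steady-state concentration ratio = 1 / (new CL fraction), so new CL fraction = 1 / 0.358 = 2.793.
fm × 3.3 + 1 − fm = 2.793  ⇒  fm × (3.3 − 1) = 1.793  ⇒  fm = 0.780.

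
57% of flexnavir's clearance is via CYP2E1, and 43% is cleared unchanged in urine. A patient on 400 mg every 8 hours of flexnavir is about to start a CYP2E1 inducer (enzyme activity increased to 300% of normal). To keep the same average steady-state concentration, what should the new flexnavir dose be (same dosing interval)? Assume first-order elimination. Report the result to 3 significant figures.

CYP2E1: 0.57 × 3 = 1.71
Other: 0.43 (unchanged)
Relative clearance = 1.71 + 0.43 = 2.14.
To maintain the same steady-state level, dose must scale with clearance: new dose = 400 × 2.14 = 856 mg.

856 mg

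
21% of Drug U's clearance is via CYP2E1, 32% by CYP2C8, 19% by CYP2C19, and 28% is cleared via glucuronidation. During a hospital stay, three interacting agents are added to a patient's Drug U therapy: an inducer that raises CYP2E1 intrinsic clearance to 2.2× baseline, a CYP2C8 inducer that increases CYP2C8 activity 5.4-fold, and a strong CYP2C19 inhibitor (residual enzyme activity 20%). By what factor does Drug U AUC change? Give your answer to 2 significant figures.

0.40

The CYP2E1 pathway (21% of clearance) increases to 2.2× activity: 0.21 × 2.2 = 0.462.
The CYP2C8 pathway (32% of clearance) is boosted to 5.4× activity: 0.32 × 5.4 = 1.728.
The CYP2C19 pathway (19% of clearance) is reduced to 0.2× activity: 0.19 × 0.2 = 0.038.
Non-CYP routes (28%) are unchanged.
CL_new/CL_old = 0.462 + 1.728 + 0.038 + 0.28 = 2.508.
AUC ∝ 1/CL: fold-change = 1 / 2.508 = 0.40.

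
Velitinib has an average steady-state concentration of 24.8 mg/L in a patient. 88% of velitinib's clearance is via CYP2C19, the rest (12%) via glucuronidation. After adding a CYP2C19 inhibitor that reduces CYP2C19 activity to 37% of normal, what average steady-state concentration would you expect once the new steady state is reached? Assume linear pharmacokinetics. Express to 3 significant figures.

55.7 mg/L

The CYP2C19 pathway (88% of clearance) is reduced to 0.37× activity: 0.88 × 0.37 = 0.3256.
The remaining 12% of clearance is unaffected.
New clearance relative to baseline: 0.3256 + 0.12 = 0.4456.
With dosing unchanged, average steady-state concentration scales as 1/CL: 24.8 / 0.4456 = 55.7 mg/L.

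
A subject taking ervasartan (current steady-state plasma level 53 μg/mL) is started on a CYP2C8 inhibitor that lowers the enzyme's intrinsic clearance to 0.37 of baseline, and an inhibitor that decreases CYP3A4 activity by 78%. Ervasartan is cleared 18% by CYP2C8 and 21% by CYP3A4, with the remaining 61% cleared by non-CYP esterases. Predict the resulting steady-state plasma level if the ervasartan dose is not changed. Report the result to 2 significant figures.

CYP2C8: 0.18 × 0.37 = 0.0666
CYP3A4: 0.21 × 0.22 = 0.0462
Other: 0.61 (unchanged)
New clearance relative to baseline: 0.0666 + 0.0462 + 0.61 = 0.7228.
New steady-state plasma level = 53 / 0.7228 = 73 μg/mL (concentration scales inversely with clearance).

73 μg/mL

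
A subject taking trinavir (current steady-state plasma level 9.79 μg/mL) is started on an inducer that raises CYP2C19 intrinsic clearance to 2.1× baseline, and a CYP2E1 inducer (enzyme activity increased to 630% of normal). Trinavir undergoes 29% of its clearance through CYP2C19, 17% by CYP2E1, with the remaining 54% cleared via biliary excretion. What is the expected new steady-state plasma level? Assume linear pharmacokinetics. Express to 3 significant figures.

4.41 μg/mL

The CYP2C19 pathway (29% of clearance) rises to 2.1× activity: 0.29 × 2.1 = 0.609.
The CYP2E1 pathway (17% of clearance) rises to 6.3× activity: 0.17 × 6.3 = 1.071.
Non-CYP routes (54%) are unchanged.
New clearance relative to baseline: 0.609 + 1.071 + 0.54 = 2.22.
Dividing the baseline by the relative clearance: 9.79 / 2.22 = 4.41 μg/mL.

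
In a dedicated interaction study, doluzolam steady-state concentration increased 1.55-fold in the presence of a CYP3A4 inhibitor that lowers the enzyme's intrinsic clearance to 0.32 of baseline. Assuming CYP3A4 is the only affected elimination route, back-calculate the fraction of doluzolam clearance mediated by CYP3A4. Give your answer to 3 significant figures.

Call the CYP3A4 fraction fm. After the interaction, CL_new/CL_old = fm × 0.32 + (1 − fm).
Steady-state concentration ratio = 1 / (new CL fraction), so new CL fraction = 1 / 1.55 = 0.6452.
fm × 0.32 + 1 − fm = 0.6452  ⇒  fm × (0.32 − 1) = −0.3548  ⇒  fm = 0.522.

0.522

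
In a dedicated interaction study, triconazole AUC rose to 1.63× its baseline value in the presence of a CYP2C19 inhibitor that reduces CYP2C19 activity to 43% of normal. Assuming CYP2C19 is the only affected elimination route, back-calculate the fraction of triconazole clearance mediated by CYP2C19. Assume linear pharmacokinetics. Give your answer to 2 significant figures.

0.68

Let fm be the CYP2C19 fraction. New clearance relative to baseline = fm × 0.43 + (1 − fm).
AUC ratio = 1 / (new CL fraction), so new CL fraction = 1 / 1.63 = 0.6135.
fm × 0.43 + 1 − fm = 0.6135  ⇒  fm × (0.43 − 1) = −0.3865  ⇒  fm = 0.68.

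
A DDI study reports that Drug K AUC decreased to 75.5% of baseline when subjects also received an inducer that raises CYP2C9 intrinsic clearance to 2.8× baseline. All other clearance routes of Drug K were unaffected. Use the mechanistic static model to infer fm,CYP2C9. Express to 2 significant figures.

0.18

Write x for the fraction cleared via CYP2C9. The observed AUC change means clearance rose to 1/0.755 = 1.325 of baseline.
Only the CYP2C9 route changed, so 1.325 = x·2.8 + (1 − x), giving x = 0.18.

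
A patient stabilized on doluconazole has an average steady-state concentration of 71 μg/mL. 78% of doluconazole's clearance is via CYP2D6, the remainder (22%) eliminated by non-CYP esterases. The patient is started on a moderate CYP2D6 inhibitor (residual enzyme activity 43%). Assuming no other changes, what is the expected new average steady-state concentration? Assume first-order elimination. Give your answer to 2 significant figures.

The CYP2D6 pathway (78% of clearance) falls to 0.43× activity: 0.78 × 0.43 = 0.3354.
The remaining 22% of clearance is unaffected.
CL_new/CL_old = 0.3354 + 0.22 = 0.5554.
New average steady-state concentration = baseline ÷ relative clearance = 71 / 0.5554 = 1.3 × 10² μg/mL.

1.3 × 10² μg/mL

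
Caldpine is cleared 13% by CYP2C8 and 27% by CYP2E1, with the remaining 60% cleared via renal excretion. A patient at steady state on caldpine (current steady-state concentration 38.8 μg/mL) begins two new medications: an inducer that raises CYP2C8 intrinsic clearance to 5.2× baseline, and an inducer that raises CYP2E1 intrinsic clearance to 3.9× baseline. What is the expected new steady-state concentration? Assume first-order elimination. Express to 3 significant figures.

The CYP2C8 pathway (13% of clearance) rises to 5.2× activity: 0.13 × 5.2 = 0.676.
The CYP2E1 pathway (27% of clearance) is boosted to 3.9× activity: 0.27 × 3.9 = 1.053.
The remaining 60% of clearance is unaffected.
New clearance relative to baseline: 0.676 + 1.053 + 0.6 = 2.329.
New steady-state concentration = 38.8 / 2.329 = 16.7 μg/mL (concentration scales inversely with clearance).

16.7 μg/mL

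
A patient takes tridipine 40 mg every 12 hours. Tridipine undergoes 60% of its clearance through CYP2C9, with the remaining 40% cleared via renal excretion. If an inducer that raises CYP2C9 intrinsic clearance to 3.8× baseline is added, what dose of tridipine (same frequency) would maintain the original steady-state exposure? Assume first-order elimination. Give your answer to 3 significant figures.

The CYP2C9 pathway (60% of clearance) rises to 3.8× activity: 0.6 × 3.8 = 2.28.
Non-CYP routes (40%) are unchanged.
New clearance relative to baseline: 2.28 + 0.4 = 2.68.
Exposure is unchanged when dose changes in proportion to clearance. New dose = 40 mg × 2.68 = 107 mg.

107 mg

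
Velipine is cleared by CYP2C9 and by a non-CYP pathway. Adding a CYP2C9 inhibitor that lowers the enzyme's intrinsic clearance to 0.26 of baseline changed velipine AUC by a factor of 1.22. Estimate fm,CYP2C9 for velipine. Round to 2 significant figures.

0.24

Call the CYP2C9 fraction fm. After the interaction, CL_new/CL_old = fm × 0.26 + (1 − fm).
AUC ratio = 1 / (new CL fraction), so new CL fraction = 1 / 1.22 = 0.8197.
fm × 0.26 + 1 − fm = 0.8197  ⇒  fm × (0.26 − 1) = −0.1803  ⇒  fm = 0.24.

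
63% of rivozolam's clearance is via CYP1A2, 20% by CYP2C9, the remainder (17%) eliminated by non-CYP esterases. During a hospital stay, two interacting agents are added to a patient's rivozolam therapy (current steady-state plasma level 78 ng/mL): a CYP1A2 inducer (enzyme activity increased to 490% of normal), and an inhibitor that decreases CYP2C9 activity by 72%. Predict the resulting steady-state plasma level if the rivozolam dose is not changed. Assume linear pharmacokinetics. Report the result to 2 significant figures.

The CYP1A2 pathway (63% of clearance) rises to 4.9× activity: 0.63 × 4.9 = 3.087.
The CYP2C9 pathway (20% of clearance) is reduced to 0.28× activity: 0.2 × 0.28 = 0.056.
The remaining 17% of clearance is unaffected.
Relative clearance = 3.087 + 0.056 + 0.17 = 3.313.
Steady-state plasma level ∝ 1/CL: new value = 78 / 3.313 = 24 ng/mL.

24 ng/mL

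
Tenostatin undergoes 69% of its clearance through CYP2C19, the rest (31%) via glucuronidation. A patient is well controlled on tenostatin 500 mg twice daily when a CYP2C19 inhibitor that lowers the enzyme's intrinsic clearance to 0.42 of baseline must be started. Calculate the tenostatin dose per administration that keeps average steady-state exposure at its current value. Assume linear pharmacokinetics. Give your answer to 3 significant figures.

300 mg

The CYP2C19 pathway (69% of clearance) falls to 0.42× activity: 0.69 × 0.42 = 0.2898.
Non-CYP routes (31%) are unchanged.
New clearance relative to baseline: 0.2898 + 0.31 = 0.5998.
Exposure is unchanged when dose changes in proportion to clearance. New dose = 500 mg × 0.5998 = 300 mg.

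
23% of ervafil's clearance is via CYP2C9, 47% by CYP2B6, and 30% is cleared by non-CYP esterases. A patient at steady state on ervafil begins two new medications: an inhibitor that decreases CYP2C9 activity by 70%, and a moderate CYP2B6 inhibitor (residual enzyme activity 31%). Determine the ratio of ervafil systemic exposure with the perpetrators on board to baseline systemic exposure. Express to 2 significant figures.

The CYP2C9 pathway (23% of clearance) is reduced to 0.3× activity: 0.23 × 0.3 = 0.069.
The CYP2B6 pathway (47% of clearance) falls to 0.31× activity: 0.47 × 0.31 = 0.1457.
The remaining 30% of clearance is unaffected.
New clearance relative to baseline: 0.069 + 0.1457 + 0.3 = 0.5147.
Because systemic exposure varies inversely with clearance, the combined effect is 1 / 0.5147 = 1.9.

1.9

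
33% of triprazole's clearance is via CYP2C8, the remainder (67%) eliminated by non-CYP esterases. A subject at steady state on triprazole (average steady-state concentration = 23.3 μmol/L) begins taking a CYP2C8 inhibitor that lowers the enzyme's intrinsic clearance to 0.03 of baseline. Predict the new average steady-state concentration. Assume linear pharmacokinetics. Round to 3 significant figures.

34.3 μmol/L

The CYP2C8 pathway (33% of clearance) drops to 0.03× activity: 0.33 × 0.03 = 0.0099.
Non-CYP routes (67%) are unchanged.
CL_new/CL_old = 0.0099 + 0.67 = 0.6799.
With dosing unchanged, average steady-state concentration scales as 1/CL: 23.3 / 0.6799 = 34.3 μmol/L.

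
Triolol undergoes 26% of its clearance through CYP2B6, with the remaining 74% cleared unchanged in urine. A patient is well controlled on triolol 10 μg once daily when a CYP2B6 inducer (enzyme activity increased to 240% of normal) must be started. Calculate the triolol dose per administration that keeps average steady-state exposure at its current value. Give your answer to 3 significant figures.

13.6 μg

The CYP2B6 pathway (26% of clearance) increases to 2.4× activity: 0.26 × 2.4 = 0.624.
The remaining 74% of clearance is unaffected.
CL_new/CL_old = 0.624 + 0.74 = 1.364.
To maintain the same steady-state level, dose must scale with clearance: new dose = 10 × 1.364 = 13.6 μg.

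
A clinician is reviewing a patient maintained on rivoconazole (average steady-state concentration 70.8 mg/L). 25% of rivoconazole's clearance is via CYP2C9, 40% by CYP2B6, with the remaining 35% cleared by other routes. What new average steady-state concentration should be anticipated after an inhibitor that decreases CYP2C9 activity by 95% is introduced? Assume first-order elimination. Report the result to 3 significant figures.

92.9 mg/L

The CYP2C9 pathway (25% of clearance) is reduced to 0.05× activity: 0.25 × 0.05 = 0.0125.
CYP2B6 (40%) and the residual 35% are unaffected.
New clearance relative to baseline: 0.0125 + 0.4 + 0.35 = 0.7625.
Average steady-state concentration ∝ 1/CL, so new value = 70.8 / 0.7625 = 92.9 mg/L.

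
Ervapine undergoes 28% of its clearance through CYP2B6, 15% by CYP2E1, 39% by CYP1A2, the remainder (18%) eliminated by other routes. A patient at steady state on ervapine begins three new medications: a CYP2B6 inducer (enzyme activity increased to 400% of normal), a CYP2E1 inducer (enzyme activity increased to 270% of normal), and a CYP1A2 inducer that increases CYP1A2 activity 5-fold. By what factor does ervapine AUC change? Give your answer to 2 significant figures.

CYP2B6: 0.28 × 4 = 1.12
CYP2E1: 0.15 × 2.7 = 0.405
CYP1A2: 0.39 × 5 = 1.95
Other: 0.18 (unchanged)
CL_new/CL_old = 1.12 + 0.405 + 1.95 + 0.18 = 3.655.
Because AUC varies inversely with clearance, the combined effect is 1 / 3.655 = 0.27.

0.27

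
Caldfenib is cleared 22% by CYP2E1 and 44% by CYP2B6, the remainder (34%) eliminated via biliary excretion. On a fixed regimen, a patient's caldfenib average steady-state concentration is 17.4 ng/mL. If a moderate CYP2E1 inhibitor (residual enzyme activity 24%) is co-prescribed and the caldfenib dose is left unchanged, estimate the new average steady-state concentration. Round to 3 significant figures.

20.9 ng/mL

The CYP2E1 pathway (22% of clearance) drops to 0.24× activity: 0.22 × 0.24 = 0.0528.
CYP2B6 (44%) and the residual 34% are unaffected.
New clearance relative to baseline: 0.0528 + 0.44 + 0.34 = 0.8328.
Average steady-state concentration ∝ 1/CL, so new value = 17.4 / 0.8328 = 20.9 ng/mL.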